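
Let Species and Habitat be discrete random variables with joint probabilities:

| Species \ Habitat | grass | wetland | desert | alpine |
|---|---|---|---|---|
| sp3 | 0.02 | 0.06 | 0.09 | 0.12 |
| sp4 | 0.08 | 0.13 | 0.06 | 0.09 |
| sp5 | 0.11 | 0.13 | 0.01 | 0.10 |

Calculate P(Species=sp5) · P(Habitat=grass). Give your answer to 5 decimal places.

P(Species=sp5) = 0.11 + 0.13 + 0.01 + 0.10 = 0.35.
P(Habitat=grass) = 0.02 + 0.08 + 0.11 = 0.21.
Product: 0.35 × 0.21 = 0.07350.

0.07350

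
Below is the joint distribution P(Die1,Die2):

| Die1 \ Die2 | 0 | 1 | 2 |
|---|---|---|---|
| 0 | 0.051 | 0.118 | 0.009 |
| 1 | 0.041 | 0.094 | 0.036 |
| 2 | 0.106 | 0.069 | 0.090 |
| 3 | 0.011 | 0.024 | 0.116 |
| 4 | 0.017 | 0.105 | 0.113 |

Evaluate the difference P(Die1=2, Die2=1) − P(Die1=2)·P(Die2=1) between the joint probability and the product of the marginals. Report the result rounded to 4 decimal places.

-0.0397

P(Die1=2) = 0.106 + 0.069 + 0.090 = 0.265.
P(Die2=1) = 0.118 + 0.094 + 0.069 + 0.024 + 0.105 = 0.410.
P(Die1=2, Die2=1) − P(Die1=2)P(Die2=1) = 0.069 − 0.265×0.410 = -0.0397.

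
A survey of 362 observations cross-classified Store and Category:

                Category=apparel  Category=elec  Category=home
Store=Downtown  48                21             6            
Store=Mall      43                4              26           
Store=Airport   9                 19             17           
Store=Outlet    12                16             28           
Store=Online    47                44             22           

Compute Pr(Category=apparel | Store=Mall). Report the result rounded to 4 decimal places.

0.5890

Total with Store=Mall: 43 + 4 + 26 = 73.
P(Category=apparel | Store=Mall) = 43/73 = 0.5890.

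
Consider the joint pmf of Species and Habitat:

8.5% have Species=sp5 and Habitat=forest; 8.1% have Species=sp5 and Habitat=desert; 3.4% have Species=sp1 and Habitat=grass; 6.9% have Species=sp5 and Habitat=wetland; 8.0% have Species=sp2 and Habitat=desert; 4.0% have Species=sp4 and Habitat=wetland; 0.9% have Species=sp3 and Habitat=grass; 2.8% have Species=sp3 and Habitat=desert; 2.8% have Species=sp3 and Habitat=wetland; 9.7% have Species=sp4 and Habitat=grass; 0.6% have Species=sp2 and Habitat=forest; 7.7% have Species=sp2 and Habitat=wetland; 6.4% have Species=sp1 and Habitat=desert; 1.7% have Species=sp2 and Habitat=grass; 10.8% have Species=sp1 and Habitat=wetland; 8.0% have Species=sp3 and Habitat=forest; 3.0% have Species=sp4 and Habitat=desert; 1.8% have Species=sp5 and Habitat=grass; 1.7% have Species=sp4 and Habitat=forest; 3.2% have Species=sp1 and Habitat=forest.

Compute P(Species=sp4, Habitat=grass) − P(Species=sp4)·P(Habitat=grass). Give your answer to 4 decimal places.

0.0648

P(Species=sp4) = 0.017 + 0.097 + 0.040 + 0.030 = 0.184.
P(Habitat=grass) = 0.034 + 0.017 + 0.009 + 0.097 + 0.018 = 0.175.
P(Species=sp4, Habitat=grass) − P(Species=sp4)P(Habitat=grass) = 0.097 − 0.184×0.175 = 0.0648.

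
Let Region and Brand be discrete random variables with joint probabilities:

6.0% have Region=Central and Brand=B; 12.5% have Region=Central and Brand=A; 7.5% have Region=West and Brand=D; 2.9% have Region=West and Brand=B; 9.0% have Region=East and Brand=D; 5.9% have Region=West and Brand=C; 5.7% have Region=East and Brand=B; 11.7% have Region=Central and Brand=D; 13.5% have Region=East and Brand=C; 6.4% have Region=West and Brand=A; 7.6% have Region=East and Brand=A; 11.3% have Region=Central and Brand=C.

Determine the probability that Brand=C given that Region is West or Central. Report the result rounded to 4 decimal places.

0.2679

P(Region=West) = 0.064 + 0.029 + 0.059 + 0.075 = 0.227.
P(Region=Central) = 0.125 + 0.060 + 0.113 + 0.117 = 0.415.
P(Region ∈ {West, Central}) = 0.227 + 0.415 = 0.642; P(Brand=C, Region ∈ {West, Central}) = 0.059 + 0.113 = 0.172.
P(Brand=C | Region ∈ {West, Central}) = 0.172/0.642 = 0.2679.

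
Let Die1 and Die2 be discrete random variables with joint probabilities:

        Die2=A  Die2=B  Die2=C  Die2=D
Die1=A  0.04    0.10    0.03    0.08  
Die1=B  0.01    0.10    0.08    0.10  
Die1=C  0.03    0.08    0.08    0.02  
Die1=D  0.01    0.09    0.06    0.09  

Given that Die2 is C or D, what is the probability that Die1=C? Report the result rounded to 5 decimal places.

0.18519

P(Die2=C) = 0.03 + 0.08 + 0.08 + 0.06 = 0.25.
P(Die2=D) = 0.08 + 0.10 + 0.02 + 0.09 = 0.29.
P(Die2 ∈ {C, D}) = 0.25 + 0.29 = 0.54; P(Die1=C, Die2 ∈ {C, D}) = 0.08 + 0.02 = 0.10.
P(Die1=C | Die2 ∈ {C, D}) = 0.10/0.54 = 0.18519.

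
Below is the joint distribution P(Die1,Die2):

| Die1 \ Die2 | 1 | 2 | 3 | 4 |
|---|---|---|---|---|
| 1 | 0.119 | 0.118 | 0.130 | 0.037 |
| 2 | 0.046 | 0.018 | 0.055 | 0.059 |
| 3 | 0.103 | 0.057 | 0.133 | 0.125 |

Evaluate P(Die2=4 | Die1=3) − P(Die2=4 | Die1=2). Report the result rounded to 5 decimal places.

-0.03242

P(Die1=3) = 0.103 + 0.057 + 0.133 + 0.125 = 0.418; P(Die2=4 | Die1=3) = 0.125/0.418 = 0.299043.
P(Die1=2) = 0.046 + 0.018 + 0.055 + 0.059 = 0.178; P(Die2=4 | Die1=2) = 0.059/0.178 = 0.331461.
Difference = -0.03242.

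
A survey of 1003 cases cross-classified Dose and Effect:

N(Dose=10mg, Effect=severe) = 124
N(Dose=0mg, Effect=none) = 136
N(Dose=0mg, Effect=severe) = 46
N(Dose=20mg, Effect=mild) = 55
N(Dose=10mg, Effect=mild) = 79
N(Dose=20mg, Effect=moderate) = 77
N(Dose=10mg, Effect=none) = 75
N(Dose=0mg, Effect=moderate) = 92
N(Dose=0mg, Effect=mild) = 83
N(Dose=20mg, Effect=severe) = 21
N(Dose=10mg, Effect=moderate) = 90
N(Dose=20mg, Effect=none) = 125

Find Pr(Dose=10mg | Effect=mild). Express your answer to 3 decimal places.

Total with Effect=mild: 83 + 79 + 55 = 217.
P(Dose=10mg | Effect=mild) = 79/217 = 0.364.

0.364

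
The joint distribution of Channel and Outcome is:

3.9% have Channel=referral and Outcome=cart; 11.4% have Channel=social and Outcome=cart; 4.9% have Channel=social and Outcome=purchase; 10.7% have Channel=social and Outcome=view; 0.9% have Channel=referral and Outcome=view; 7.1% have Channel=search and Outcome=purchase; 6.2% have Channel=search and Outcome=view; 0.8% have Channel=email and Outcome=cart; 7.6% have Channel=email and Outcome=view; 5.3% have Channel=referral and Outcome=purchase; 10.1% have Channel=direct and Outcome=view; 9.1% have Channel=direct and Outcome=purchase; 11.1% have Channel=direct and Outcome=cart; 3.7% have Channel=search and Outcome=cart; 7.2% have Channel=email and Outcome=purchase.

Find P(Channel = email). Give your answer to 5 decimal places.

P(Channel=email) = 0.076 + 0.008 + 0.072 = 0.156.

0.15600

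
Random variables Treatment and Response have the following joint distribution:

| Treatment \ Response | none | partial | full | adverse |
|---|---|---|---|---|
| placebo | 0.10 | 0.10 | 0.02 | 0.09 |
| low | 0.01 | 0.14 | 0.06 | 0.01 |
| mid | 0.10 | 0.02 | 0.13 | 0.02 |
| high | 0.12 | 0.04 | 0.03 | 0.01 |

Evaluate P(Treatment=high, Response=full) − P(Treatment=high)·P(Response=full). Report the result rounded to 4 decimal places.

P(Treatment=high) = 0.12 + 0.04 + 0.03 + 0.01 = 0.20.
P(Response=full) = 0.02 + 0.06 + 0.13 + 0.03 = 0.24.
P(Treatment=high, Response=full) − P(Treatment=high)P(Response=full) = 0.03 − 0.20×0.24 = -0.0180.

-0.0180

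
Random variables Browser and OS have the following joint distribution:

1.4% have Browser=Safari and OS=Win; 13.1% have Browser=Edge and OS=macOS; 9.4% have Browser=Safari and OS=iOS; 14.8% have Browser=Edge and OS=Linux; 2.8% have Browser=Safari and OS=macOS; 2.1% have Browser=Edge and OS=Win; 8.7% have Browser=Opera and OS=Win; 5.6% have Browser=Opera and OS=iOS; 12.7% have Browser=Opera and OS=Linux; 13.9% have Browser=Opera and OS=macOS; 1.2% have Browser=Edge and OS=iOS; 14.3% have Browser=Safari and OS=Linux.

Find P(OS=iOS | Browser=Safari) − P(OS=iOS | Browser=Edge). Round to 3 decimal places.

0.298

P(Browser=Safari) = 0.014 + 0.028 + 0.143 + 0.094 = 0.279; P(OS=iOS | Browser=Safari) = 0.094/0.279 = 0.3369.
P(Browser=Edge) = 0.021 + 0.131 + 0.148 + 0.012 = 0.312; P(OS=iOS | Browser=Edge) = 0.012/0.312 = 0.0385.
Difference = 0.298.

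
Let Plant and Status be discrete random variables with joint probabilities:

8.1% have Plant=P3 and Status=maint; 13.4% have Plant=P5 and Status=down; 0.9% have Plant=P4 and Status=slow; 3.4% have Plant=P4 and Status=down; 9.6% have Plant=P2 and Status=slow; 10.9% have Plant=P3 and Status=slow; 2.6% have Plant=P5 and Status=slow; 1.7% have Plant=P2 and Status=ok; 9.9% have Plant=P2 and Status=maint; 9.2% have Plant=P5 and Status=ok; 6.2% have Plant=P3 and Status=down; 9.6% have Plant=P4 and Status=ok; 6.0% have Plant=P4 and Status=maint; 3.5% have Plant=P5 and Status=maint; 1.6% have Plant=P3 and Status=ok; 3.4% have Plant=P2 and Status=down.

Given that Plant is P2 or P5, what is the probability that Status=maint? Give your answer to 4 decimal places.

P(Plant=P2) = 0.017 + 0.096 + 0.034 + 0.099 = 0.246.
P(Plant=P5) = 0.092 + 0.026 + 0.134 + 0.035 = 0.287.
P(Plant ∈ {P2, P5}) = 0.246 + 0.287 = 0.533; P(Status=maint, Plant ∈ {P2, P5}) = 0.099 + 0.035 = 0.134.
P(Status=maint | Plant ∈ {P2, P5}) = 0.134/0.533 = 0.2514.

0.2514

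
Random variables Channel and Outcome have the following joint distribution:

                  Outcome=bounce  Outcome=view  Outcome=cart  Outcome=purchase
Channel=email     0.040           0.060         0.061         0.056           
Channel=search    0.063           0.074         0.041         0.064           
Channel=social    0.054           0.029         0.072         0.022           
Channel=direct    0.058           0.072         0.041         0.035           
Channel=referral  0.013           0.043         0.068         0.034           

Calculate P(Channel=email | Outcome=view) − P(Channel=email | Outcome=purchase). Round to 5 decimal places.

P(Outcome=view) = 0.060 + 0.074 + 0.029 + 0.072 + 0.043 = 0.278; P(Channel=email | Outcome=view) = 0.060/0.278 = 0.215827.
P(Outcome=purchase) = 0.056 + 0.064 + 0.022 + 0.035 + 0.034 = 0.211; P(Channel=email | Outcome=purchase) = 0.056/0.211 = 0.265403.
Difference = -0.04958.

-0.04958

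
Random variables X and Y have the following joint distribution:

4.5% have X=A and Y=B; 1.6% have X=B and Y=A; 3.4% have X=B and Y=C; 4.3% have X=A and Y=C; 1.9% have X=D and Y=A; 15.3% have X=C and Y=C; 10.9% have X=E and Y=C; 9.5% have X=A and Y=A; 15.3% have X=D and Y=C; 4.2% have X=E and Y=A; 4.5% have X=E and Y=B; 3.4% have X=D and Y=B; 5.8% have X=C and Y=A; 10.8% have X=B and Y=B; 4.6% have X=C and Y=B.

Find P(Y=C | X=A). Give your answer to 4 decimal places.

0.2350

P(X=A) = 0.095 + 0.045 + 0.043 = 0.183.
P(Y=C | X=A) = 0.043/0.183 = 0.2350.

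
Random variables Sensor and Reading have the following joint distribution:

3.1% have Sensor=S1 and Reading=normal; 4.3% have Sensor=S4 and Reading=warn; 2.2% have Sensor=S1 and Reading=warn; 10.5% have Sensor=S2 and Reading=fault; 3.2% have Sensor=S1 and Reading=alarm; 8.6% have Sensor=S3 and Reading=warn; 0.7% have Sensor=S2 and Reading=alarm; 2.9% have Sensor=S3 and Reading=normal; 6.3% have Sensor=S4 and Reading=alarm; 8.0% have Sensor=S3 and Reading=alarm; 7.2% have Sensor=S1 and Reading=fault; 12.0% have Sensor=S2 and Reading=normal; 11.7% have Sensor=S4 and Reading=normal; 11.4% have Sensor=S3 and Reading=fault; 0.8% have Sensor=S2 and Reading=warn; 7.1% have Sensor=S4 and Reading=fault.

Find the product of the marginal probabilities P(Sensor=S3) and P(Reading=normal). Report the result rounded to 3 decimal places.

P(Sensor=S3) = 0.029 + 0.086 + 0.080 + 0.114 = 0.309.
P(Reading=normal) = 0.031 + 0.120 + 0.029 + 0.117 = 0.297.
Product: 0.309 × 0.297 = 0.092.

0.092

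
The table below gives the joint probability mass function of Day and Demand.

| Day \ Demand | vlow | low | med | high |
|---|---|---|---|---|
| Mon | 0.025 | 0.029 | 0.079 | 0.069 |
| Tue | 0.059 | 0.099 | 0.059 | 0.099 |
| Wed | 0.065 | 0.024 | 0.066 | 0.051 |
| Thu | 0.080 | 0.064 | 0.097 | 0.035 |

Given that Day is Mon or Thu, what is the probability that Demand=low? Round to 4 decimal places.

P(Day=Mon) = 0.025 + 0.029 + 0.079 + 0.069 = 0.202.
P(Day=Thu) = 0.080 + 0.064 + 0.097 + 0.035 = 0.276.
P(Day ∈ {Mon, Thu}) = 0.202 + 0.276 = 0.478; P(Demand=low, Day ∈ {Mon, Thu}) = 0.029 + 0.064 = 0.093.
P(Demand=low | Day ∈ {Mon, Thu}) = 0.093/0.478 = 0.1946.

0.1946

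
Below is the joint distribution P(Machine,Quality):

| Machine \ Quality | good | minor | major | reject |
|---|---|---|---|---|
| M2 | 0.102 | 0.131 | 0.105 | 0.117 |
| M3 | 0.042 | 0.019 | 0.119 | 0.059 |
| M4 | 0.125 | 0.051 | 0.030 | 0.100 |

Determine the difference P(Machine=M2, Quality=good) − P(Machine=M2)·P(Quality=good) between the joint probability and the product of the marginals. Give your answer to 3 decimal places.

P(Machine=M2) = 0.102 + 0.131 + 0.105 + 0.117 = 0.455.
P(Quality=good) = 0.102 + 0.042 + 0.125 = 0.269.
P(Machine=M2, Quality=good) − P(Machine=M2)P(Quality=good) = 0.102 − 0.455×0.269 = -0.020.

-0.020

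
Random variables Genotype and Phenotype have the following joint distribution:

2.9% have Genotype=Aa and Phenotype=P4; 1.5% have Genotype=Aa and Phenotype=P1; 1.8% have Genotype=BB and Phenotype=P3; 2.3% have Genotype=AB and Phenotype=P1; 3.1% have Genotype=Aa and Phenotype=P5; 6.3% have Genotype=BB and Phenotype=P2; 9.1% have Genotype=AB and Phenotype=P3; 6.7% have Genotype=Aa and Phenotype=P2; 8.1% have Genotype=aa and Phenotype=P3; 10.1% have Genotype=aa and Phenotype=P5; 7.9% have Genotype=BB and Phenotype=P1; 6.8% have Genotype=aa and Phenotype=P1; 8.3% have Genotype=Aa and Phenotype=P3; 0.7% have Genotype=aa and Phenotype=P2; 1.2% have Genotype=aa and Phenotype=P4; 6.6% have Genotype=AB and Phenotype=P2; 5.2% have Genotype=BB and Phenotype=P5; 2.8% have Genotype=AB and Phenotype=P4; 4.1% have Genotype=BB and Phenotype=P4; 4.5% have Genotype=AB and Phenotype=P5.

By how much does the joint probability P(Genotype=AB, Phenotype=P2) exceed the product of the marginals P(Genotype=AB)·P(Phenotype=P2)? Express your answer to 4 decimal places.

P(Genotype=AB) = 0.023 + 0.066 + 0.091 + 0.028 + 0.045 = 0.253.
P(Phenotype=P2) = 0.067 + 0.007 + 0.066 + 0.063 = 0.203.
P(Genotype=AB, Phenotype=P2) − P(Genotype=AB)P(Phenotype=P2) = 0.066 − 0.253×0.203 = 0.0146.

0.0146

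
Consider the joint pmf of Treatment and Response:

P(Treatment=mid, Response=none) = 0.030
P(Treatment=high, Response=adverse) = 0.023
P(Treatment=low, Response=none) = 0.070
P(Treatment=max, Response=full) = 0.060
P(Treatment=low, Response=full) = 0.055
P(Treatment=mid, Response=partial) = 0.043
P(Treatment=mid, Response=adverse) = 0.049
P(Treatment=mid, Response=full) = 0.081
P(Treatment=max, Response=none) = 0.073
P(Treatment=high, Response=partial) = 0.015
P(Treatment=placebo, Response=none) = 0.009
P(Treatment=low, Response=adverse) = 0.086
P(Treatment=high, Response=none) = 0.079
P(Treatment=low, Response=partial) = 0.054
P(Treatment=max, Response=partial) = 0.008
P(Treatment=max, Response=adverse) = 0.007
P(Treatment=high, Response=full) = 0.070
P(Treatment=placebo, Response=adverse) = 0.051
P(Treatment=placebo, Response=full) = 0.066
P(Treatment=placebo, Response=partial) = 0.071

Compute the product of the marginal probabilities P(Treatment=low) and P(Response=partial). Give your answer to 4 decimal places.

P(Treatment=low) = 0.070 + 0.054 + 0.055 + 0.086 = 0.265.
P(Response=partial) = 0.071 + 0.054 + 0.043 + 0.015 + 0.008 = 0.191.
Product: 0.265 × 0.191 = 0.0506.

0.0506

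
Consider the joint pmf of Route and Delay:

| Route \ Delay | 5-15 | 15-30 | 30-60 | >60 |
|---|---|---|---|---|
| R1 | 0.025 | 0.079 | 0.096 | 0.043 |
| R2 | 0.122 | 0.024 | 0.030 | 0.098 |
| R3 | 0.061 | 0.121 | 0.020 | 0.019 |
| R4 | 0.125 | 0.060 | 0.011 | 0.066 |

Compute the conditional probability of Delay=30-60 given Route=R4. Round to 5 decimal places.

0.04198

P(Route=R4) = 0.125 + 0.060 + 0.011 + 0.066 = 0.262.
P(Delay=30-60 | Route=R4) = 0.011/0.262 = 0.04198.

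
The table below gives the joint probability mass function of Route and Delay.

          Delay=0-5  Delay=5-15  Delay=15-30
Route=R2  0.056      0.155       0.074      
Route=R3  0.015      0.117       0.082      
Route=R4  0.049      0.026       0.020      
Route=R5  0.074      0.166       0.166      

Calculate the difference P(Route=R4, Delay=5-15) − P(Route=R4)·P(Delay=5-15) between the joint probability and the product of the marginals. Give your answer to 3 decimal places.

P(Route=R4) = 0.049 + 0.026 + 0.020 = 0.095.
P(Delay=5-15) = 0.155 + 0.117 + 0.026 + 0.166 = 0.464.
P(Route=R4, Delay=5-15) − P(Route=R4)P(Delay=5-15) = 0.026 − 0.095×0.464 = -0.018.

-0.018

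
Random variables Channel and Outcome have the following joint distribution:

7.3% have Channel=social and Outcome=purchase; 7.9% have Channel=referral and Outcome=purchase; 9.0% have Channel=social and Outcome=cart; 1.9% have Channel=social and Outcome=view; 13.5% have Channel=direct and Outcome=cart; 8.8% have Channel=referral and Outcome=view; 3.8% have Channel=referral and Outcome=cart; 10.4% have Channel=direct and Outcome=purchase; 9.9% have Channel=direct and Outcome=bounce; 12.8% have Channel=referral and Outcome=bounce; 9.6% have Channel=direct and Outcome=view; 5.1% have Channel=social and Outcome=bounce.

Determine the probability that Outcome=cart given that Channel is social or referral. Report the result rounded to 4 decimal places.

P(Channel=social) = 0.051 + 0.019 + 0.090 + 0.073 = 0.233.
P(Channel=referral) = 0.128 + 0.088 + 0.038 + 0.079 = 0.333.
P(Channel ∈ {social, referral}) = 0.233 + 0.333 = 0.566; P(Outcome=cart, Channel ∈ {social, referral}) = 0.090 + 0.038 = 0.128.
P(Outcome=cart | Channel ∈ {social, referral}) = 0.128/0.566 = 0.2261.

0.2261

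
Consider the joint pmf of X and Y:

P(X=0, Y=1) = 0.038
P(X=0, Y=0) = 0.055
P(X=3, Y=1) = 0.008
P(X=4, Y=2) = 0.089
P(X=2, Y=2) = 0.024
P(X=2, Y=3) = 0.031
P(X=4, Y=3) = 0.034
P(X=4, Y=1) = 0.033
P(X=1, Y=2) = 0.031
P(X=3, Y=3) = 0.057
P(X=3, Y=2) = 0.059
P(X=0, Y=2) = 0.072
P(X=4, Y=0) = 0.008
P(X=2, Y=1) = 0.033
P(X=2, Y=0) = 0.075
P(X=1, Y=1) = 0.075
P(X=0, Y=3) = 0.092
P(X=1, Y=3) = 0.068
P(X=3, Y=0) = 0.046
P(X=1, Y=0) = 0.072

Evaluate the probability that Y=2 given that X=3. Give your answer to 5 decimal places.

0.34706

P(X=3) = 0.046 + 0.008 + 0.059 + 0.057 = 0.170.
P(Y=2 | X=3) = 0.059/0.170 = 0.34706.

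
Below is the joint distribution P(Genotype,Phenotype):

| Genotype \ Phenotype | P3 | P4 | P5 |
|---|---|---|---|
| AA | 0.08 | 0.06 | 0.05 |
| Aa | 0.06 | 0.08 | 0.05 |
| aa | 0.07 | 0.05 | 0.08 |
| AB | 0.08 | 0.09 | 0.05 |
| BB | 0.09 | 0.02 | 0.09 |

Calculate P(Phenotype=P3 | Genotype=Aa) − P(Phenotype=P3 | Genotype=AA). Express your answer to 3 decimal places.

P(Genotype=Aa) = 0.06 + 0.08 + 0.05 = 0.19; P(Phenotype=P3 | Genotype=Aa) = 0.06/0.19 = 0.3158.
P(Genotype=AA) = 0.08 + 0.06 + 0.05 = 0.19; P(Phenotype=P3 | Genotype=AA) = 0.08/0.19 = 0.4211.
Difference = -0.105.

-0.105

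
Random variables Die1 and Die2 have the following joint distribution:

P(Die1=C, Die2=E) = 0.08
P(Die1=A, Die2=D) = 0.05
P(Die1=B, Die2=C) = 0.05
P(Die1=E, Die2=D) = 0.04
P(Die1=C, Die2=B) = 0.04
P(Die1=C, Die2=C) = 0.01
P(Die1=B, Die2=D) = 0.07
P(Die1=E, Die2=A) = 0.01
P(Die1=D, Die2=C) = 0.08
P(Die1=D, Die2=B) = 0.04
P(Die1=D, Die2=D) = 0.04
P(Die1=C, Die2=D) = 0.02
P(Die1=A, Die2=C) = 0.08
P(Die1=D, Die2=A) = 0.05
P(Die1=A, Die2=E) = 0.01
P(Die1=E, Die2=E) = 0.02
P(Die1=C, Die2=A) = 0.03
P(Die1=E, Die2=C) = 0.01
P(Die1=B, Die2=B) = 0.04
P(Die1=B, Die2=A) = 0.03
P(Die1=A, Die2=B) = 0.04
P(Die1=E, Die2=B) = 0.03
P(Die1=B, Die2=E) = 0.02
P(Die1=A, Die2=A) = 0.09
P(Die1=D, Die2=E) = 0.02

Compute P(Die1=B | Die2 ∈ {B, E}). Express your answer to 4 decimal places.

0.1765

P(Die2=B) = 0.04 + 0.04 + 0.04 + 0.04 + 0.03 = 0.19.
P(Die2=E) = 0.01 + 0.02 + 0.08 + 0.02 + 0.02 = 0.15.
P(Die2 ∈ {B, E}) = 0.19 + 0.15 = 0.34; P(Die1=B, Die2 ∈ {B, E}) = 0.04 + 0.02 = 0.06.
P(Die1=B | Die2 ∈ {B, E}) = 0.06/0.34 = 0.1765.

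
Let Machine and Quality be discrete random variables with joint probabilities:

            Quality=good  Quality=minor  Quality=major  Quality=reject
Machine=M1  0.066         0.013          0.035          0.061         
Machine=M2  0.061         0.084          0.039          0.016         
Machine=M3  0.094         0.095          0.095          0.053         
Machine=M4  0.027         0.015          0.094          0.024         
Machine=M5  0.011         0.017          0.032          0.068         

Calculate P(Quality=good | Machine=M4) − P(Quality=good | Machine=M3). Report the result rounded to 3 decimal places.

-0.110

P(Machine=M4) = 0.027 + 0.015 + 0.094 + 0.024 = 0.160; P(Quality=good | Machine=M4) = 0.027/0.160 = 0.1688.
P(Machine=M3) = 0.094 + 0.095 + 0.095 + 0.053 = 0.337; P(Quality=good | Machine=M3) = 0.094/0.337 = 0.2789.
Difference = -0.110.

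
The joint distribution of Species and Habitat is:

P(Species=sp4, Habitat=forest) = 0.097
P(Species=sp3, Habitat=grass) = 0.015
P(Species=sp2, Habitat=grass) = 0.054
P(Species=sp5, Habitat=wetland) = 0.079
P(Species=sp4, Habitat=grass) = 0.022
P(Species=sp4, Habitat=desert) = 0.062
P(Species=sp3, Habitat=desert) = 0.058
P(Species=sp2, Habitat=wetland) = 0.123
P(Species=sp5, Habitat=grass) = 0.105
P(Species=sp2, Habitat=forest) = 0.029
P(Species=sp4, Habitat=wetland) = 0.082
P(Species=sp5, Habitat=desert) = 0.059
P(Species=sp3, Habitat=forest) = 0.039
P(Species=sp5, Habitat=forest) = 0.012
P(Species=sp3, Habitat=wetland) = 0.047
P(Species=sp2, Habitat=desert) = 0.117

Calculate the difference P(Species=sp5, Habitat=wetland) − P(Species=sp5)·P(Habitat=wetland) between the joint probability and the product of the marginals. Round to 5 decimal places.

-0.00541

P(Species=sp5) = 0.012 + 0.105 + 0.079 + 0.059 = 0.255.
P(Habitat=wetland) = 0.123 + 0.047 + 0.082 + 0.079 = 0.331.
P(Species=sp5, Habitat=wetland) − P(Species=sp5)P(Habitat=wetland) = 0.079 − 0.255×0.331 = -0.00541.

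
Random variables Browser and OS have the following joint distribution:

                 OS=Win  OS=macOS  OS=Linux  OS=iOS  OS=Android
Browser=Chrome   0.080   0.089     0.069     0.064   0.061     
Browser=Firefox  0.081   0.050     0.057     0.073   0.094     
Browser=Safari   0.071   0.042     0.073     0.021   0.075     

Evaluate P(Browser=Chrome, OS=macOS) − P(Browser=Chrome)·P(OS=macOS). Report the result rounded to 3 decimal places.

P(Browser=Chrome) = 0.080 + 0.089 + 0.069 + 0.064 + 0.061 = 0.363.
P(OS=macOS) = 0.089 + 0.050 + 0.042 = 0.181.
P(Browser=Chrome, OS=macOS) − P(Browser=Chrome)P(OS=macOS) = 0.089 − 0.363×0.181 = 0.023.

0.023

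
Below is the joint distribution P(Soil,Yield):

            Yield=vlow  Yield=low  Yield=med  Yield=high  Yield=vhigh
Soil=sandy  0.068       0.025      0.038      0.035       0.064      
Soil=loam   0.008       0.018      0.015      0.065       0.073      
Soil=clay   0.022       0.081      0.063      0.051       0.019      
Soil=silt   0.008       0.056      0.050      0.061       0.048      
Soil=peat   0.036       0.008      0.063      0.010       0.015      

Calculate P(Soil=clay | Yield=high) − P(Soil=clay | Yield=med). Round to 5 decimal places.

P(Yield=high) = 0.035 + 0.065 + 0.051 + 0.061 + 0.010 = 0.222; P(Soil=clay | Yield=high) = 0.051/0.222 = 0.229730.
P(Yield=med) = 0.038 + 0.015 + 0.063 + 0.050 + 0.063 = 0.229; P(Soil=clay | Yield=med) = 0.063/0.229 = 0.275109.
Difference = -0.04538.

-0.04538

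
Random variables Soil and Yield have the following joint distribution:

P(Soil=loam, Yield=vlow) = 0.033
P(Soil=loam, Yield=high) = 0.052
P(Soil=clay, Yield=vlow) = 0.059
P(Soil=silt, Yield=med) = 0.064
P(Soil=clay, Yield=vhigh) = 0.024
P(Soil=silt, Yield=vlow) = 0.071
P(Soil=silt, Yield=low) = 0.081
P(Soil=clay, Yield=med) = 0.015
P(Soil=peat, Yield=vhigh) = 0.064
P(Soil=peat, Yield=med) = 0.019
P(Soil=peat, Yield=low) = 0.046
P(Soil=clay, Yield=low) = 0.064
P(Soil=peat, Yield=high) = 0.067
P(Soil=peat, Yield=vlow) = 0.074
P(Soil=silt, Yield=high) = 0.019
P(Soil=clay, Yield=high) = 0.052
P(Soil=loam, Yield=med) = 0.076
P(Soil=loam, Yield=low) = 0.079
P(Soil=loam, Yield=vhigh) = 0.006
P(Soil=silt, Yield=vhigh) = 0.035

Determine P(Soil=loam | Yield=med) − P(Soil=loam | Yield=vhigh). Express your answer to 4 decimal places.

0.3903

P(Yield=med) = 0.076 + 0.015 + 0.064 + 0.019 = 0.174; P(Soil=loam | Yield=med) = 0.076/0.174 = 0.43678.
P(Yield=vhigh) = 0.006 + 0.024 + 0.035 + 0.064 = 0.129; P(Soil=loam | Yield=vhigh) = 0.006/0.129 = 0.04651.
Difference = 0.3903.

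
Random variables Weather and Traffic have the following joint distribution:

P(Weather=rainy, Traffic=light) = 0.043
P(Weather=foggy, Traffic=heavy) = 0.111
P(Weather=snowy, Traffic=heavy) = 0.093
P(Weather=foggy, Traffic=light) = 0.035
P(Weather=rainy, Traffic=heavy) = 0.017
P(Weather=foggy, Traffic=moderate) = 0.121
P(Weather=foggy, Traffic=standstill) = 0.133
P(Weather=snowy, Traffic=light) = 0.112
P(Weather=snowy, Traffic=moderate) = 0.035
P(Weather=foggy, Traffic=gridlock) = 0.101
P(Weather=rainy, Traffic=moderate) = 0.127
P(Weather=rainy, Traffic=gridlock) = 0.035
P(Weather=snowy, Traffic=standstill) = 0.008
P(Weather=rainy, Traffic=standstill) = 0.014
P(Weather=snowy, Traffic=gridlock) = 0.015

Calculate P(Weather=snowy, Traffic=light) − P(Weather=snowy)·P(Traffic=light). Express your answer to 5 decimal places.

0.06203

P(Weather=snowy) = 0.112 + 0.035 + 0.093 + 0.015 + 0.008 = 0.263.
P(Traffic=light) = 0.043 + 0.112 + 0.035 = 0.190.
P(Weather=snowy, Traffic=light) − P(Weather=snowy)P(Traffic=light) = 0.112 − 0.263×0.190 = 0.06203.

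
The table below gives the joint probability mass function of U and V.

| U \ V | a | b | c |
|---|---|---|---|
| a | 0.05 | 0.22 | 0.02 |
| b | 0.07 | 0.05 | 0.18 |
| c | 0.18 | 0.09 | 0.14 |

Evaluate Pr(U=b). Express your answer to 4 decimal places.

P(U=b) = 0.07 + 0.05 + 0.18 = 0.30.

0.3000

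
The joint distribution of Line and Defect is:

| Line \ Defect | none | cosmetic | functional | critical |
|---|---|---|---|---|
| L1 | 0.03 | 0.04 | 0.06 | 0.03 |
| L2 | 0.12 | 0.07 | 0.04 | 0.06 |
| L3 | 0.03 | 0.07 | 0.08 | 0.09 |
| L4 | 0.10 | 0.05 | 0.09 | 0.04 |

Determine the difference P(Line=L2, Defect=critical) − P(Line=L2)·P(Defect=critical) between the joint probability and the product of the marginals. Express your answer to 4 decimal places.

-0.0038

P(Line=L2) = 0.12 + 0.07 + 0.04 + 0.06 = 0.29.
P(Defect=critical) = 0.03 + 0.06 + 0.09 + 0.04 = 0.22.
P(Line=L2, Defect=critical) − P(Line=L2)P(Defect=critical) = 0.06 − 0.29×0.22 = -0.0038.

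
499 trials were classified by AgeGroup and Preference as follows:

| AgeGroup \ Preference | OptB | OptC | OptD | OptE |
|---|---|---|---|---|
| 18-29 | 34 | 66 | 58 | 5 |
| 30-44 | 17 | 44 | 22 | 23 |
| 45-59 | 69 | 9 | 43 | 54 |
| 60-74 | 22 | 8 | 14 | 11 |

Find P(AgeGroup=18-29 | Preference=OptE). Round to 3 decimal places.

Total with Preference=OptE: 5 + 23 + 54 + 11 = 93.
P(AgeGroup=18-29 | Preference=OptE) = 5/93 = 0.054.

0.054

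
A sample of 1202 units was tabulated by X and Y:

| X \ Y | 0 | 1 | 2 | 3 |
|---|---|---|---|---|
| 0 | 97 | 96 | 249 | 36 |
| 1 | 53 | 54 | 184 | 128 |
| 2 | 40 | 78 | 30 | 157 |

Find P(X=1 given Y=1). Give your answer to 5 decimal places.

0.23684

Total with Y=1: 96 + 54 + 78 = 228.
P(X=1 | Y=1) = 54/228 = 0.23684.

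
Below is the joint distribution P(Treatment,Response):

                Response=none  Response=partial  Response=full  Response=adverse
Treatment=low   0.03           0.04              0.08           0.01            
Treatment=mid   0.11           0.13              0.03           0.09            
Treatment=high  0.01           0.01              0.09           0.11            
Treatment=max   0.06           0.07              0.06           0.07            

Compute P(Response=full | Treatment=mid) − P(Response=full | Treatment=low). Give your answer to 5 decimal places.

-0.41667

P(Treatment=mid) = 0.11 + 0.13 + 0.03 + 0.09 = 0.36; P(Response=full | Treatment=mid) = 0.03/0.36 = 0.083333.
P(Treatment=low) = 0.03 + 0.04 + 0.08 + 0.01 = 0.16; P(Response=full | Treatment=low) = 0.08/0.16 = 0.500000.
Difference = -0.41667.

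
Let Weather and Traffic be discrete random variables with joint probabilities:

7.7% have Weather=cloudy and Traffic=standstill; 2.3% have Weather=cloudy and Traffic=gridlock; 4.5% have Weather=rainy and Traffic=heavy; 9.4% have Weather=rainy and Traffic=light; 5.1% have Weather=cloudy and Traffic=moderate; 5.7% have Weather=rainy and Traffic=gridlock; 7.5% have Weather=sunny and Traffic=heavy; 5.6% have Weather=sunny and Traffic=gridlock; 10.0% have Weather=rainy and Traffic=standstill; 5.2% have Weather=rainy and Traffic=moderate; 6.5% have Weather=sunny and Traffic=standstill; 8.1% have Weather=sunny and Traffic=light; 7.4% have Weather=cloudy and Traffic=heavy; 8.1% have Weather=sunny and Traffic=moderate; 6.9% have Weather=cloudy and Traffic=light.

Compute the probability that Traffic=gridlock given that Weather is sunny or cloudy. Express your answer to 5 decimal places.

0.12117

P(Weather=sunny) = 0.081 + 0.081 + 0.075 + 0.056 + 0.065 = 0.358.
P(Weather=cloudy) = 0.069 + 0.051 + 0.074 + 0.023 + 0.077 = 0.294.
P(Weather ∈ {sunny, cloudy}) = 0.358 + 0.294 = 0.652; P(Traffic=gridlock, Weather ∈ {sunny, cloudy}) = 0.056 + 0.023 = 0.079.
P(Traffic=gridlock | Weather ∈ {sunny, cloudy}) = 0.079/0.652 = 0.12117.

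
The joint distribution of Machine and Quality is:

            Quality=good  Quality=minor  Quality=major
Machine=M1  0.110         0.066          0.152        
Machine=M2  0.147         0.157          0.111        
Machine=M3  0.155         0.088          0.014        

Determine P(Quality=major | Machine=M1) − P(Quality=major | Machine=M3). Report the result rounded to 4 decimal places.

P(Machine=M1) = 0.110 + 0.066 + 0.152 = 0.328; P(Quality=major | Machine=M1) = 0.152/0.328 = 0.46341.
P(Machine=M3) = 0.155 + 0.088 + 0.014 = 0.257; P(Quality=major | Machine=M3) = 0.014/0.257 = 0.05447.
Difference = 0.4089.

0.4089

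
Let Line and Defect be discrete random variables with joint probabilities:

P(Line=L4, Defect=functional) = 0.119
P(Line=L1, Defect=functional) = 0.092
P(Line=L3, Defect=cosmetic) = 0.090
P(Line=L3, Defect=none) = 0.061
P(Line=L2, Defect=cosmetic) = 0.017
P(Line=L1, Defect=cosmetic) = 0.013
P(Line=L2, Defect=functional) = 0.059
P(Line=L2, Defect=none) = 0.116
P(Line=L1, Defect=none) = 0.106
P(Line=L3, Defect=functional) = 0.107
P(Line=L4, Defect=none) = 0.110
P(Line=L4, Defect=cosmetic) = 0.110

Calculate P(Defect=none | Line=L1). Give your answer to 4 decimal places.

0.5024

P(Line=L1) = 0.106 + 0.013 + 0.092 = 0.211.
P(Defect=none | Line=L1) = 0.106/0.211 = 0.5024.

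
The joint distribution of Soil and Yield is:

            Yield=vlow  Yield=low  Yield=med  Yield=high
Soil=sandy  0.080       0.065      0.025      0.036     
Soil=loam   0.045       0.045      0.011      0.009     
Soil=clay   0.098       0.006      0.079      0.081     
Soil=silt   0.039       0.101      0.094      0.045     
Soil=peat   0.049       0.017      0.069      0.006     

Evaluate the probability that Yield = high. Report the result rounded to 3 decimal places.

0.177

P(Yield=high) = 0.036 + 0.009 + 0.081 + 0.045 + 0.006 = 0.177.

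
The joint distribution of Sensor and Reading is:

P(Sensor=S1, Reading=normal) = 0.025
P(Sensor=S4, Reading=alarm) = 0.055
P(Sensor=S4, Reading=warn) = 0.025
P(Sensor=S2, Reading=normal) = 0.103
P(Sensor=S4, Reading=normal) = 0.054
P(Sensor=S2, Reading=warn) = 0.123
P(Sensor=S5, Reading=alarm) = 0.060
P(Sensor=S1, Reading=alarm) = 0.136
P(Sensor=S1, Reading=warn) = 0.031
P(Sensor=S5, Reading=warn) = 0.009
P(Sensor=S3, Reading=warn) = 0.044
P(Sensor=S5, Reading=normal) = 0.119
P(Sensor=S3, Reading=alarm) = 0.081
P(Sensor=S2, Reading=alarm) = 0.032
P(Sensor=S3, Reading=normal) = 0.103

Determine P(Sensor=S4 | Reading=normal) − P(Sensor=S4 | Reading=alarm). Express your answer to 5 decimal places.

-0.01744

P(Reading=normal) = 0.025 + 0.103 + 0.103 + 0.054 + 0.119 = 0.404; P(Sensor=S4 | Reading=normal) = 0.054/0.404 = 0.133663.
P(Reading=alarm) = 0.136 + 0.032 + 0.081 + 0.055 + 0.060 = 0.364; P(Sensor=S4 | Reading=alarm) = 0.055/0.364 = 0.151099.
Difference = -0.01744.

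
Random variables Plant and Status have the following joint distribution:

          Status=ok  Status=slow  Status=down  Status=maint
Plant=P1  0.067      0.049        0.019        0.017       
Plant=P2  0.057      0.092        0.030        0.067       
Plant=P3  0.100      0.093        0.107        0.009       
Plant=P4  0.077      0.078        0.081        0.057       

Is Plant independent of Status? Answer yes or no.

P(Plant=P3) = 0.309 and P(Status=maint) = 0.150, so their product is 0.04635, but P(Plant=P3, Status=maint) = 0.009. Since these differ, Plant and Status are not independent.

no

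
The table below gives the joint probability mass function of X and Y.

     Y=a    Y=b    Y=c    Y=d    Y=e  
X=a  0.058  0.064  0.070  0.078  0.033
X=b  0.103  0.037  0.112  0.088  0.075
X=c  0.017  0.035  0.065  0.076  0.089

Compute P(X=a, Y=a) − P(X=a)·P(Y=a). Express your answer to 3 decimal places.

P(X=a) = 0.058 + 0.064 + 0.070 + 0.078 + 0.033 = 0.303.
P(Y=a) = 0.058 + 0.103 + 0.017 = 0.178.
P(X=a, Y=a) − P(X=a)P(Y=a) = 0.058 − 0.303×0.178 = 0.004.

0.004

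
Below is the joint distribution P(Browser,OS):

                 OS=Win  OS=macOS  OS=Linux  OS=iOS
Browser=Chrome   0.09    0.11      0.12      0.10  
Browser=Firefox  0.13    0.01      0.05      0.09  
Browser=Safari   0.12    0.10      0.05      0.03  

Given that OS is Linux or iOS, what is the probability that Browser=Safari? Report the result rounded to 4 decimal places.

P(OS=Linux) = 0.12 + 0.05 + 0.05 = 0.22.
P(OS=iOS) = 0.10 + 0.09 + 0.03 = 0.22.
P(OS ∈ {Linux, iOS}) = 0.22 + 0.22 = 0.44; P(Browser=Safari, OS ∈ {Linux, iOS}) = 0.05 + 0.03 = 0.08.
P(Browser=Safari | OS ∈ {Linux, iOS}) = 0.08/0.44 = 0.1818.

0.1818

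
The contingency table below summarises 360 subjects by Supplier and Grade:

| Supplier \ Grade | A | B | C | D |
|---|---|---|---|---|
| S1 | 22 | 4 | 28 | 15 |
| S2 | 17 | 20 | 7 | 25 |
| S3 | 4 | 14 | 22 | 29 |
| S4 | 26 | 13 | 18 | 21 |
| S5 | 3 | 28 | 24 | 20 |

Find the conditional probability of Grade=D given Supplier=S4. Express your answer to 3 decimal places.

0.269

Total with Supplier=S4: 26 + 13 + 18 + 21 = 78.
P(Grade=D | Supplier=S4) = 21/78 = 0.269.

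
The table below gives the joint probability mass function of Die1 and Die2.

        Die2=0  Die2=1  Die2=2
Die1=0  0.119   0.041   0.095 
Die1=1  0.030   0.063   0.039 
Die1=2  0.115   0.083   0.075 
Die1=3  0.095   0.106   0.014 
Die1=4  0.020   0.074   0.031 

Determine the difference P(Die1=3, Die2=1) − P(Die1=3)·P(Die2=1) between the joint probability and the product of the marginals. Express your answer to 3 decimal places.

P(Die1=3) = 0.095 + 0.106 + 0.014 = 0.215.
P(Die2=1) = 0.041 + 0.063 + 0.083 + 0.106 + 0.074 = 0.367.
P(Die1=3, Die2=1) − P(Die1=3)P(Die2=1) = 0.106 − 0.215×0.367 = 0.027.

0.027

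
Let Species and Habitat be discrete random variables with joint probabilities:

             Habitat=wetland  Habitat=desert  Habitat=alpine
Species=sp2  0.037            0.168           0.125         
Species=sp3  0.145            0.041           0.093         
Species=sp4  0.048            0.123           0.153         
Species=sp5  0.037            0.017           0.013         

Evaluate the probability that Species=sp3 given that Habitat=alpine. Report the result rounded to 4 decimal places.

P(Habitat=alpine) = 0.125 + 0.093 + 0.153 + 0.013 = 0.384.
P(Species=sp3 | Habitat=alpine) = 0.093/0.384 = 0.2422.

0.2422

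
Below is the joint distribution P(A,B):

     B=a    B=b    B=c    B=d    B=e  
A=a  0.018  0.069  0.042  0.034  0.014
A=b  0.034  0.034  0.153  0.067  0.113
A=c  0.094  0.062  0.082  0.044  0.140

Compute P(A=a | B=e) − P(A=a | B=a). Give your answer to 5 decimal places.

P(B=e) = 0.014 + 0.113 + 0.140 = 0.267; P(A=a | B=e) = 0.014/0.267 = 0.052434.
P(B=a) = 0.018 + 0.034 + 0.094 = 0.146; P(A=a | B=a) = 0.018/0.146 = 0.123288.
Difference = -0.07085.

-0.07085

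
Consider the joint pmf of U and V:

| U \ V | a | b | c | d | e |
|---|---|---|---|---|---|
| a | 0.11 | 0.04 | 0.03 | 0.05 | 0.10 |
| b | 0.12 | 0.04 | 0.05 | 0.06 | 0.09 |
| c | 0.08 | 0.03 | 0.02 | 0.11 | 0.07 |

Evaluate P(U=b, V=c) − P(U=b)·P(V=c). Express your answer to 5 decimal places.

0.01400

P(U=b) = 0.12 + 0.04 + 0.05 + 0.06 + 0.09 = 0.36.
P(V=c) = 0.03 + 0.05 + 0.02 = 0.10.
P(U=b, V=c) − P(U=b)P(V=c) = 0.05 − 0.36×0.10 = 0.01400.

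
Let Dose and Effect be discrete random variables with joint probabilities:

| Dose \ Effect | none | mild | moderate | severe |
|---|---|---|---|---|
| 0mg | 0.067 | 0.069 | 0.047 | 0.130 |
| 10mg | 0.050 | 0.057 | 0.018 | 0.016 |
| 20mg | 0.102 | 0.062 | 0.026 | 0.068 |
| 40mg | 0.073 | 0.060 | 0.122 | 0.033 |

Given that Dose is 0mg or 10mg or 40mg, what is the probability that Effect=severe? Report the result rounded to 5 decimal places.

P(Dose=0mg) = 0.067 + 0.069 + 0.047 + 0.130 = 0.313.
P(Dose=10mg) = 0.050 + 0.057 + 0.018 + 0.016 = 0.141.
P(Dose=40mg) = 0.073 + 0.060 + 0.122 + 0.033 = 0.288.
P(Dose ∈ {0mg, 10mg, 40mg}) = 0.313 + 0.141 + 0.288 = 0.742; P(Effect=severe, Dose ∈ {0mg, 10mg, 40mg}) = 0.130 + 0.016 + 0.033 = 0.179.
P(Effect=severe | Dose ∈ {0mg, 10mg, 40mg}) = 0.179/0.742 = 0.24124.

0.24124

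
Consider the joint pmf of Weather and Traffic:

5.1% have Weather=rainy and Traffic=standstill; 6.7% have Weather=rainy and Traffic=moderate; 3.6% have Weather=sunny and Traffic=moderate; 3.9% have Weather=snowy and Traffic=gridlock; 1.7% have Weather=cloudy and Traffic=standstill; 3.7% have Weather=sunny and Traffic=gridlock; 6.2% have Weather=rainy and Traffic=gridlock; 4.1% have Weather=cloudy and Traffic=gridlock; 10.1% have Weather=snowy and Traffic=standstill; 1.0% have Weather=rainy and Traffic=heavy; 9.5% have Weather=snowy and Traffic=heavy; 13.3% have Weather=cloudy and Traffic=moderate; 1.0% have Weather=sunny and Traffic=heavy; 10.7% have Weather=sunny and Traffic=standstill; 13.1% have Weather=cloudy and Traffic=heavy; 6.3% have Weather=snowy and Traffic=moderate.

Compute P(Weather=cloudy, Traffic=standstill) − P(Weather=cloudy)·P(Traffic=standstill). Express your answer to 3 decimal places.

P(Weather=cloudy) = 0.133 + 0.131 + 0.041 + 0.017 = 0.322.
P(Traffic=standstill) = 0.107 + 0.017 + 0.051 + 0.101 = 0.276.
P(Weather=cloudy, Traffic=standstill) − P(Weather=cloudy)P(Traffic=standstill) = 0.017 − 0.322×0.276 = -0.072.

-0.072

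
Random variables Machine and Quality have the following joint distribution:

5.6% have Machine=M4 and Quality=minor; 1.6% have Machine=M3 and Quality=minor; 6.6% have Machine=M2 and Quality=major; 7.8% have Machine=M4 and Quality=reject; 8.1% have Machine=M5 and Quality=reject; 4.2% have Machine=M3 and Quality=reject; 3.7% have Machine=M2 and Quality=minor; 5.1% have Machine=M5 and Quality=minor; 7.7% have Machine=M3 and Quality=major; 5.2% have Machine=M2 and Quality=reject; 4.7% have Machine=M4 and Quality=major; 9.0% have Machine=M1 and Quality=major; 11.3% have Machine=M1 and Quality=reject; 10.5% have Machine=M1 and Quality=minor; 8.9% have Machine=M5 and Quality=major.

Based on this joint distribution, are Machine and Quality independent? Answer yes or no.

P(Machine=M3) = 0.135 and P(Quality=major) = 0.369, so their product is 0.04982, but P(Machine=M3, Quality=major) = 0.077. Since these differ, Machine and Quality are not independent.

no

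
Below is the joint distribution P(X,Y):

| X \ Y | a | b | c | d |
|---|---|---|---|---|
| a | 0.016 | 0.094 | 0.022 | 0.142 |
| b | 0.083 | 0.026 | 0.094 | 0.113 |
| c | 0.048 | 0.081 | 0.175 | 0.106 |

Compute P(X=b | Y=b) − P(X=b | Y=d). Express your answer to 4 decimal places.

-0.1837

P(Y=b) = 0.094 + 0.026 + 0.081 = 0.201; P(X=b | Y=b) = 0.026/0.201 = 0.12935.
P(Y=d) = 0.142 + 0.113 + 0.106 = 0.361; P(X=b | Y=d) = 0.113/0.361 = 0.31302.
Difference = -0.1837.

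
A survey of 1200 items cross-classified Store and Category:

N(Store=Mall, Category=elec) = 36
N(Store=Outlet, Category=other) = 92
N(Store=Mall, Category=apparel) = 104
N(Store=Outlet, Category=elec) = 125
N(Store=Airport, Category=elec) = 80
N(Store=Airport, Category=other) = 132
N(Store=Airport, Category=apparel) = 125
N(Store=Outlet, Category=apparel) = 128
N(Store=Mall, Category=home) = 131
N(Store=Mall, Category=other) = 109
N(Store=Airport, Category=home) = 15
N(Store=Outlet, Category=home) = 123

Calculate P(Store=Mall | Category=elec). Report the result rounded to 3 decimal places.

0.149

Total with Category=elec: 36 + 80 + 125 = 241.
P(Store=Mall | Category=elec) = 36/241 = 0.149.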